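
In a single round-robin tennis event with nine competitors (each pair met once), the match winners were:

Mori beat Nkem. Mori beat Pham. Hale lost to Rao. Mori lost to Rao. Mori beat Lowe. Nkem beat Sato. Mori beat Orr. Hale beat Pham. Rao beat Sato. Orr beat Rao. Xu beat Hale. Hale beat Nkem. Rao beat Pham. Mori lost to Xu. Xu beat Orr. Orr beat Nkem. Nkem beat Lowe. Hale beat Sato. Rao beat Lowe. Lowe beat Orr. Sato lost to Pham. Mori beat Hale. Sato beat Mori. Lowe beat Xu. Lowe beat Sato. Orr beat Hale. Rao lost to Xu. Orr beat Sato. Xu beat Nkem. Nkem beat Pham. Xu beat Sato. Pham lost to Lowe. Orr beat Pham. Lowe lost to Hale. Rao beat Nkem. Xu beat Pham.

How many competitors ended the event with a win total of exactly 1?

2

Win totals: Orr 5, Mori 5, Pham 1, Nkem 3, Lowe 4, Rao 6, Sato 1, Hale 4, Xu 7.
Exactly 1: Pham, Sato — 2 competitors.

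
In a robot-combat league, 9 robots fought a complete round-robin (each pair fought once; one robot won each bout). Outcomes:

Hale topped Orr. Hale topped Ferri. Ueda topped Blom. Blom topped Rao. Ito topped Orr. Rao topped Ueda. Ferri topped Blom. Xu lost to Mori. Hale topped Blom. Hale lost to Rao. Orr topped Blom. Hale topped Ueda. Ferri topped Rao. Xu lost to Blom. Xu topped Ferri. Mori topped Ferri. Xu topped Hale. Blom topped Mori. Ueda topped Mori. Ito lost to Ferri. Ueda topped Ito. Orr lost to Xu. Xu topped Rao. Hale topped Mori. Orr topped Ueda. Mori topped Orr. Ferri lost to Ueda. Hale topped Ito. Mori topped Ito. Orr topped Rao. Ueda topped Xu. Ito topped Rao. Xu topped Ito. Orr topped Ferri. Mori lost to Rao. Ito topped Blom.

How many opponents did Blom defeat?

Blom's results: beat Rao, Mori, Xu; lost to Ito, Ferri, Hale, Ueda, Orr.
That is 3 wins.

3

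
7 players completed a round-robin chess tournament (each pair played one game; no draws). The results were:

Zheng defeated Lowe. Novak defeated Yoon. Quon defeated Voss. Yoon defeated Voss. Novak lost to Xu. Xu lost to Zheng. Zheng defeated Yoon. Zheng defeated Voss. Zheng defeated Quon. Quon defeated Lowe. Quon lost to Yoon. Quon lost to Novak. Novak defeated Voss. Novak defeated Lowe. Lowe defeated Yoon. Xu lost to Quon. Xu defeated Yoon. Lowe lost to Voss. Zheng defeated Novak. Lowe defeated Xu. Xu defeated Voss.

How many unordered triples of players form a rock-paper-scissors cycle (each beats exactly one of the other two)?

6

Win totals: Yoon 2, Quon 3, Lowe 2, Zheng 6, Voss 1, Novak 4, Xu 3.
A player with w wins dominates both others in C(w,2) triples; summing gives 1 + 3 + 1 + 15 + 0 + 6 + 3 = 29 transitive triples.
Total triples C(7,3) = 35, so cyclic triples = 35 − 29 = 6.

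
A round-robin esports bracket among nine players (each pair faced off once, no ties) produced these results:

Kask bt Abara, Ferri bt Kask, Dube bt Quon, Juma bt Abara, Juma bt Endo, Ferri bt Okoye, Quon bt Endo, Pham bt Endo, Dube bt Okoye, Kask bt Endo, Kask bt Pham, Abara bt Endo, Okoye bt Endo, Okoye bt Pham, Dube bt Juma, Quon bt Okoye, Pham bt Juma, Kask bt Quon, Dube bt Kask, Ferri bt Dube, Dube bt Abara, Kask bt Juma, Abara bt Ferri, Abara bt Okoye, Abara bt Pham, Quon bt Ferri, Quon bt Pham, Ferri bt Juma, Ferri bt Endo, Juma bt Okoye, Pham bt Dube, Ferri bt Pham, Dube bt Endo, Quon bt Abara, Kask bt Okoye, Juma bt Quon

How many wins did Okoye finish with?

Okoye's results: beat Endo, Pham; lost to Kask, Quon, Dube, Ferri, Abara, Juma.
That is 2 wins.

2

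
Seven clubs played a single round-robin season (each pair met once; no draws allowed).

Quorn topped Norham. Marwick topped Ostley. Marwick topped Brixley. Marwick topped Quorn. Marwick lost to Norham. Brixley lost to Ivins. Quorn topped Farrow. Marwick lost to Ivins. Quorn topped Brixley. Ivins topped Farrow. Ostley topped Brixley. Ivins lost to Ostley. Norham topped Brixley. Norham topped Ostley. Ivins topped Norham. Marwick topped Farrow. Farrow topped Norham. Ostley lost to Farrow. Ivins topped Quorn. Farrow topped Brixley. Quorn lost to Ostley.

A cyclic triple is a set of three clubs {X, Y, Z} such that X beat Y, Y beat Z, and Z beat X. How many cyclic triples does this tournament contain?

7

Win totals: Quorn 3, Farrow 3, Brixley 0, Ostley 3, Marwick 4, Ivins 5, Norham 3.
A club with w wins dominates both others in C(w,2) triples; summing gives 3 + 3 + 0 + 3 + 6 + 10 + 3 = 28 transitive triples.
Total triples C(7,3) = 35, so cyclic triples = 35 − 28 = 7.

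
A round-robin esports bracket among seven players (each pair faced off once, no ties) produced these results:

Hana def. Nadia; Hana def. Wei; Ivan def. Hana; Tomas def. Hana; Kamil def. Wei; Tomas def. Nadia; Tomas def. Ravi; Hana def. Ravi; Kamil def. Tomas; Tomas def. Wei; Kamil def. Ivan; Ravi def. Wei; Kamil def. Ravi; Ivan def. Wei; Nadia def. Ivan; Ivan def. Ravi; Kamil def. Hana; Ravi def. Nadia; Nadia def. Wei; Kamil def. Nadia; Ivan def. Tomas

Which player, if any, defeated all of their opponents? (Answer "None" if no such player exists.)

Kamil has 6 wins out of 6 opponents — a perfect record.

Kamil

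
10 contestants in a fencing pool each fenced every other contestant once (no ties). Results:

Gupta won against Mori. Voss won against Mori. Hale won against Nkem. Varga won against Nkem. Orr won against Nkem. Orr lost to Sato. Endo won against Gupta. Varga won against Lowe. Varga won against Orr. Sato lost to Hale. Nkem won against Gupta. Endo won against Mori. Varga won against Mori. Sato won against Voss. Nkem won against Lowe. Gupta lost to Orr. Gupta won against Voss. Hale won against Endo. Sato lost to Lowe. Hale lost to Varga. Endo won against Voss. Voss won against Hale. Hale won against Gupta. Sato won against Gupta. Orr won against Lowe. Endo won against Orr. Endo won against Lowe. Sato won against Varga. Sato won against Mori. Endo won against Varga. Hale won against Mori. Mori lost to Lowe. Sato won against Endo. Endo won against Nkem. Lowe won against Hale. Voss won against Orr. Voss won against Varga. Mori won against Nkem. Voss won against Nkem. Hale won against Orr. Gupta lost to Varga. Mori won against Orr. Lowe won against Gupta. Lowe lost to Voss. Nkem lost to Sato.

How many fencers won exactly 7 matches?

2

Win totals: Mori 2, Nkem 2, Varga 6, Endo 7, Gupta 2, Lowe 4, Orr 3, Voss 6, Sato 7, Hale 6.
Exactly 7: Endo, Sato — 2 fencers.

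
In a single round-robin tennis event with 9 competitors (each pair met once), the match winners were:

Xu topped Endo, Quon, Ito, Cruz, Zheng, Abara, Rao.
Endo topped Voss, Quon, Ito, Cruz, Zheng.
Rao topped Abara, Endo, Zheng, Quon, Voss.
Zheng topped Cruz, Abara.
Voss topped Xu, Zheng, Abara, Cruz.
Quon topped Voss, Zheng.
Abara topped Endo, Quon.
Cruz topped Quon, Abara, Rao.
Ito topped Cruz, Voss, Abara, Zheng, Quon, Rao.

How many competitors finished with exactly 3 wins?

Win totals: Rao 5, Ito 6, Voss 4, Zheng 2, Xu 7, Abara 2, Quon 2, Cruz 3, Endo 5.
Exactly 3: Cruz — 1 competitor.

1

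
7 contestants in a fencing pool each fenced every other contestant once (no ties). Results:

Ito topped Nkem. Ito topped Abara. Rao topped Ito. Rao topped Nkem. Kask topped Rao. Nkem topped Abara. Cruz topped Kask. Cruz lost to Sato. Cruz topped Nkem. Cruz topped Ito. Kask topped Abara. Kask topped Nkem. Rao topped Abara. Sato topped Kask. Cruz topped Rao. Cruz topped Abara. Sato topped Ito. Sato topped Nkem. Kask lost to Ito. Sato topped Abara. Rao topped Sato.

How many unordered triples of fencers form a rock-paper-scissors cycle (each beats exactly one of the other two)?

Win totals: Sato 5, Nkem 1, Rao 4, Kask 3, Ito 3, Cruz 5, Abara 0.
A fencer with w wins dominates both others in C(w,2) triples; summing gives 10 + 0 + 6 + 3 + 3 + 10 + 0 = 32 transitive triples.
Total triples C(7,3) = 35, so cyclic triples = 35 − 32 = 3.

3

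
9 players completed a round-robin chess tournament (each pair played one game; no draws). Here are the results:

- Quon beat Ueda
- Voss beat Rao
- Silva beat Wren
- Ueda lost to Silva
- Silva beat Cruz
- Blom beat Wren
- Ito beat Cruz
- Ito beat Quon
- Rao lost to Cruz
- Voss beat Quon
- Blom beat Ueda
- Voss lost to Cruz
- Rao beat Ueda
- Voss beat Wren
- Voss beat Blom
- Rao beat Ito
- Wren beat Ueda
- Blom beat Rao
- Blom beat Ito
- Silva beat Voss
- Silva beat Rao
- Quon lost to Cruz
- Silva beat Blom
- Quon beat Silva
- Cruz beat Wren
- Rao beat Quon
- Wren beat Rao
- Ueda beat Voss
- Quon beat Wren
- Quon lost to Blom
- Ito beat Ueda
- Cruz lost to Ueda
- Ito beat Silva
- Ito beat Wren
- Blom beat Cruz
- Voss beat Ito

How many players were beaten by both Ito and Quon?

Ito beat: Cruz, Silva, Ueda, Quon, Wren.
Quon beat: Silva, Ueda, Wren.
Both beat: Silva, Ueda, Wren — 3.

3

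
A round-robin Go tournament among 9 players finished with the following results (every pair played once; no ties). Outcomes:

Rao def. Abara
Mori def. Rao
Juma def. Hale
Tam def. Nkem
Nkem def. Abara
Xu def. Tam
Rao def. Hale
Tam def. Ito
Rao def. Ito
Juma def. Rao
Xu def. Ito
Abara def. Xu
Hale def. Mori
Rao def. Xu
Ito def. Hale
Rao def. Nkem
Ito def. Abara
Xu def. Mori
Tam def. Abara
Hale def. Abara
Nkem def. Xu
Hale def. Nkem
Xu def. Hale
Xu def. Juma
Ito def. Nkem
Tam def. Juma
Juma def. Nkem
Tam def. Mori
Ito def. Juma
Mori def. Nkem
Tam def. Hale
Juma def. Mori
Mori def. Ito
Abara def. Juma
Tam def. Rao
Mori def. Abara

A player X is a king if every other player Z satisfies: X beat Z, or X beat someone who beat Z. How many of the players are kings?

4

Mori cannot reach Tam in two steps.
Nkem cannot reach Rao in two steps.
Tam reaches everyone (king).
Ito cannot reach Tam in two steps.
Rao reaches everyone (king).
Juma cannot reach Tam in two steps.
Abara reaches everyone (king).
Hale cannot reach Tam in two steps.
Xu reaches everyone (king).
Kings: Tam, Rao, Abara, Xu — 4.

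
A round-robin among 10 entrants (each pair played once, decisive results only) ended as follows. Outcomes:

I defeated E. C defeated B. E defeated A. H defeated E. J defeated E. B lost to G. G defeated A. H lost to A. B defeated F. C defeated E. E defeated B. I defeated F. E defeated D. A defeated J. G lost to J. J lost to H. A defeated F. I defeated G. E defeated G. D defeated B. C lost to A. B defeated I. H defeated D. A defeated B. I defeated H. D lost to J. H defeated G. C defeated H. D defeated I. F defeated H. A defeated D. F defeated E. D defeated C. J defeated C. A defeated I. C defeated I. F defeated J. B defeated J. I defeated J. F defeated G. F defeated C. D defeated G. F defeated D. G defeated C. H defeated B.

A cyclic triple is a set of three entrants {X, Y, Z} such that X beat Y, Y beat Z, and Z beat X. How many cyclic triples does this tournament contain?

34

Win totals: A 7, B 3, C 4, D 4, E 4, F 6, G 3, H 5, I 5, J 4.
An entrant with w wins dominates both others in C(w,2) triples; summing gives 21 + 3 + 6 + 6 + 6 + 15 + 3 + 10 + 10 + 6 = 86 transitive triples.
Total triples C(10,3) = 120, so cyclic triples = 120 − 86 = 34.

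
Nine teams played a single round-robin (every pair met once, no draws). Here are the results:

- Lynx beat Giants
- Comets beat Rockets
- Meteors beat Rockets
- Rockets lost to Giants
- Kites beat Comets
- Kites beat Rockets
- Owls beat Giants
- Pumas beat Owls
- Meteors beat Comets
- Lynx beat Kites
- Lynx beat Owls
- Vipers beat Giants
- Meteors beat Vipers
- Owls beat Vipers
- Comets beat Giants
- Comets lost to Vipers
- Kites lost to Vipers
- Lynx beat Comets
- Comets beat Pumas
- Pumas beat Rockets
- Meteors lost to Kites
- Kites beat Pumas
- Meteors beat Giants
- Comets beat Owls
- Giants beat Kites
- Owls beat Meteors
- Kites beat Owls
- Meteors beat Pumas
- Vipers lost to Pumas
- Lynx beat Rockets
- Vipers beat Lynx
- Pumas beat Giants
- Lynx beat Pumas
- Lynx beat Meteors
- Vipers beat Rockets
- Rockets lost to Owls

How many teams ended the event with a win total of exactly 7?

Win totals: Vipers 5, Giants 2, Lynx 7, Kites 5, Owls 4, Meteors 5, Rockets 0, Pumas 4, Comets 4.
Exactly 7: Lynx — 1 team.

1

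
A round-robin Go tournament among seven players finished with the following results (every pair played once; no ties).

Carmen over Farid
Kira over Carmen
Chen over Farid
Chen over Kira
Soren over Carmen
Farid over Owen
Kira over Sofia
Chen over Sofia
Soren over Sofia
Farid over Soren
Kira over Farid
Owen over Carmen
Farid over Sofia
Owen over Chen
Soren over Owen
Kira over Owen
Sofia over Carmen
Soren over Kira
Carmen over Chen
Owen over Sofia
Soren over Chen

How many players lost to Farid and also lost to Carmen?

0

Farid beat: Owen, Soren, Sofia.
Carmen beat: Farid, Chen.
No one was beaten by both.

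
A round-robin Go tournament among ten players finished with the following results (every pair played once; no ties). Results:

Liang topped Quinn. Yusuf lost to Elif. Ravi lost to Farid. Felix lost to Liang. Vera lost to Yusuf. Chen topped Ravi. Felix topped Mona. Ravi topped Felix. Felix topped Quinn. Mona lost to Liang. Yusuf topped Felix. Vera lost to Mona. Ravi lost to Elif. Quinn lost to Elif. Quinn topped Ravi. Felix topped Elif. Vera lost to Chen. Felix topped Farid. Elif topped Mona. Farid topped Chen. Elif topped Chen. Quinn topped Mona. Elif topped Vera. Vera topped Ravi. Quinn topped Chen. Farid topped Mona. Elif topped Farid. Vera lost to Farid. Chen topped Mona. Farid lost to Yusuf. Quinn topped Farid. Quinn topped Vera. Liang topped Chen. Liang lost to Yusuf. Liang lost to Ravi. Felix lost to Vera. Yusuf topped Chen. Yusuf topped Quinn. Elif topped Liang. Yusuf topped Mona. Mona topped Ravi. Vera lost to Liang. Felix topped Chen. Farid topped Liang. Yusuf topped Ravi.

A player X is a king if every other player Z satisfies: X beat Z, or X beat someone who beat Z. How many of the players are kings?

Mona cannot reach Farid, Yusuf, Elif, Quinn, Chen in two steps.
Felix reaches everyone (king).
Vera cannot reach Yusuf in two steps.
Farid cannot reach Yusuf, Elif in two steps.
Ravi cannot reach Yusuf in two steps.
Yusuf reaches everyone (king).
Liang cannot reach Yusuf in two steps.
Elif reaches everyone (king).
Quinn cannot reach Yusuf, Elif in two steps.
Chen cannot reach Farid, Yusuf, Elif, Quinn in two steps.
Kings: Felix, Yusuf, Elif — 3.

3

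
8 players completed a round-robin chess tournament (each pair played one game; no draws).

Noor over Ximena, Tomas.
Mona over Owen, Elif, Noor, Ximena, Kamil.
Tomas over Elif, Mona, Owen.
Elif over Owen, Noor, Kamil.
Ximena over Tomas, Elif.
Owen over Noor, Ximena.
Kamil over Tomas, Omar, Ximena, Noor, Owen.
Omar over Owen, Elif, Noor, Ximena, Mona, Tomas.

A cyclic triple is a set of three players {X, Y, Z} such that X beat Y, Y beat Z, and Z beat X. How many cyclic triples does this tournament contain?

12

Win totals: Kamil 5, Tomas 3, Owen 2, Omar 6, Ximena 2, Elif 3, Noor 2, Mona 5.
A player with w wins dominates both others in C(w,2) triples; summing gives 10 + 3 + 1 + 15 + 1 + 3 + 1 + 10 = 44 transitive triples.
Total triples C(8,3) = 56, so cyclic triples = 56 − 44 = 12.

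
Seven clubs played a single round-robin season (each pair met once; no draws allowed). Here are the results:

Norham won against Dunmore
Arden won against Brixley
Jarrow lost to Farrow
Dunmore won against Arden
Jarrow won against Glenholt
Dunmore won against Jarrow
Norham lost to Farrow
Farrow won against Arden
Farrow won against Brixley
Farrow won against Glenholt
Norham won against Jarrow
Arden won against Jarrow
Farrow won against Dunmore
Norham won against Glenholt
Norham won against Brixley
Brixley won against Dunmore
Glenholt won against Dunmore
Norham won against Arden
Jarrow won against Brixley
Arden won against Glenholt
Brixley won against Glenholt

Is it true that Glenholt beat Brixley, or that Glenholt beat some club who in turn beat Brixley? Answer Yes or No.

No

Glenholt did not beat Brixley directly.
Glenholt beat Dunmore, but each of them lost to Brixley. No two-step path.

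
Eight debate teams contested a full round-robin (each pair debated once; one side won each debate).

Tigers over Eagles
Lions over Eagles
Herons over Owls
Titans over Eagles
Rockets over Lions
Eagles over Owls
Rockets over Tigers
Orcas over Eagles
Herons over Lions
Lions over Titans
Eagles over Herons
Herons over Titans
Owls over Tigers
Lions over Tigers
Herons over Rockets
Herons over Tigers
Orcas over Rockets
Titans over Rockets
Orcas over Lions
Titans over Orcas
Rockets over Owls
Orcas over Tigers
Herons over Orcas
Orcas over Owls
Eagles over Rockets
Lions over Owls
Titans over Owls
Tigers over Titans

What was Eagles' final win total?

3

Eagles' results: beat Herons, Rockets, Owls; lost to Tigers, Lions, Orcas, Titans.
That is 3 wins.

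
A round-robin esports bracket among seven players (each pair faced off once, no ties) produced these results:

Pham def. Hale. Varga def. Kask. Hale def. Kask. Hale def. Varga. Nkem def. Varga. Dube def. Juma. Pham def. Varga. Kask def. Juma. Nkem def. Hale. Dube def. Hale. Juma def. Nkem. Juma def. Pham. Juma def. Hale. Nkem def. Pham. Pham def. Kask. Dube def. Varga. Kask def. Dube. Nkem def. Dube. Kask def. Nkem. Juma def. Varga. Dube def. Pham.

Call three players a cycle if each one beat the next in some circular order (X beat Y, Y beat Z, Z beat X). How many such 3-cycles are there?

10

Win totals: Kask 3, Hale 2, Nkem 4, Dube 4, Juma 4, Varga 1, Pham 3.
A player with w wins dominates both others in C(w,2) triples; summing gives 3 + 1 + 6 + 6 + 6 + 0 + 3 = 25 transitive triples.
Total triples C(7,3) = 35, so cyclic triples = 35 − 25 = 10.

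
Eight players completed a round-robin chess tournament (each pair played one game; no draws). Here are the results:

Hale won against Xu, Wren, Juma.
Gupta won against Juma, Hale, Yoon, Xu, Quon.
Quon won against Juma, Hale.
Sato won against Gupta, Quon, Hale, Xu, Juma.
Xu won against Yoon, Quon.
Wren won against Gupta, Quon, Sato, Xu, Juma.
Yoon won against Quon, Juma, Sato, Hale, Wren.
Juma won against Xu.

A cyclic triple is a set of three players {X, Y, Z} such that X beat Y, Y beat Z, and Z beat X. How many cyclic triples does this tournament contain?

11

Win totals: Yoon 5, Sato 5, Gupta 5, Wren 5, Hale 3, Xu 2, Quon 2, Juma 1.
A player with w wins dominates both others in C(w,2) triples; summing gives 10 + 10 + 10 + 10 + 3 + 1 + 1 + 0 = 45 transitive triples.
Total triples C(8,3) = 56, so cyclic triples = 56 − 45 = 11.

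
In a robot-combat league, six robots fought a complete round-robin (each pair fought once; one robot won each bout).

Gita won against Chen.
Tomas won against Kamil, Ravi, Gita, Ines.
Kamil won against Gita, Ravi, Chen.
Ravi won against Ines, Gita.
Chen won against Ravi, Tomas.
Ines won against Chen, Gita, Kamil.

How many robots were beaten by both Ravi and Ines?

1

Ravi beat: Gita, Ines.
Ines beat: Chen, Gita, Kamil.
Both beat: Gita — 1.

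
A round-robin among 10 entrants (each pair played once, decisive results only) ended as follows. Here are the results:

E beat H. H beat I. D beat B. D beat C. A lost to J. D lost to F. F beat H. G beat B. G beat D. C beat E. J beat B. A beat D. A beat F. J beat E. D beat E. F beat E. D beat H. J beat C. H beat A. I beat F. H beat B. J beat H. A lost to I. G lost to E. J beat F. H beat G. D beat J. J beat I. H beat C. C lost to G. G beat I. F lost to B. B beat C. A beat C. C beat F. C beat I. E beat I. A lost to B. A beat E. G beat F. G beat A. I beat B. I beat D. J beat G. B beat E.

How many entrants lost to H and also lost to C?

1

H beat: A, B, C, G, I.
C beat: E, F, I.
Both beat: I — 1.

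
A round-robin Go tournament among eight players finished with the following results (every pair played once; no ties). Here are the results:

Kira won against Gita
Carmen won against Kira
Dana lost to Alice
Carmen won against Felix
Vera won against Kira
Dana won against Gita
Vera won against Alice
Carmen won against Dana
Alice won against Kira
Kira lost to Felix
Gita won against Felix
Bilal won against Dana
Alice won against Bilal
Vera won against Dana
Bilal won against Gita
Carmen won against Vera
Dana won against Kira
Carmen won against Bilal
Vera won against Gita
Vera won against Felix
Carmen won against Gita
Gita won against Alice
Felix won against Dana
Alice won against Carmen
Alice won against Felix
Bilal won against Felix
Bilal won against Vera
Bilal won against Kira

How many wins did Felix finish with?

Felix's results: beat Dana, Kira; lost to Vera, Bilal, Alice, Gita, Carmen.
That is 2 wins.

2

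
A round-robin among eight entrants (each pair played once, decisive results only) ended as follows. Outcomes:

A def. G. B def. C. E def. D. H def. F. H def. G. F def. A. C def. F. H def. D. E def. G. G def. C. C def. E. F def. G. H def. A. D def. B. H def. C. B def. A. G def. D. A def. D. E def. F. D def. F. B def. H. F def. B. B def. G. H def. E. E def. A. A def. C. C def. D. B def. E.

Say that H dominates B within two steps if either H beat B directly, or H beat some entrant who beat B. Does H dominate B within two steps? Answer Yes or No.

H did not beat B directly.
H beat A, C, D, E, F, G. Of those, D beat B.

Yes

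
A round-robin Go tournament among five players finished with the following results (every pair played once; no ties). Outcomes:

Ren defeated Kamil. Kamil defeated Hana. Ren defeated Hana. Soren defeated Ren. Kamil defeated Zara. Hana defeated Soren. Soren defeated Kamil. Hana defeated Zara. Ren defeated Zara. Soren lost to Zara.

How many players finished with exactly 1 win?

Win totals: Soren 2, Ren 3, Zara 1, Hana 2, Kamil 2.
Exactly 1: Zara — 1 player.

1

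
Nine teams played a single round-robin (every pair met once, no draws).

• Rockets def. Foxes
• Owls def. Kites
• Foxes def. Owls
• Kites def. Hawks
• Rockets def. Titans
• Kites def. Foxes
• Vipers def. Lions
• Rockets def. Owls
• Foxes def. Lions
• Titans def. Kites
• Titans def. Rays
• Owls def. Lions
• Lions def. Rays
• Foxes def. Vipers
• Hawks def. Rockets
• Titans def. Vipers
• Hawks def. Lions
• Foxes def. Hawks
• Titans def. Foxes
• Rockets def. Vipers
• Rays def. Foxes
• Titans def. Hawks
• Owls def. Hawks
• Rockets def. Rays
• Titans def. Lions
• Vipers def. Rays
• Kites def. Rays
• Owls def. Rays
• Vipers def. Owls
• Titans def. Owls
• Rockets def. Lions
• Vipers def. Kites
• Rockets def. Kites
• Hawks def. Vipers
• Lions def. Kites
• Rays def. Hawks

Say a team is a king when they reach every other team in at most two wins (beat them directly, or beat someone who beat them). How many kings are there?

3

Hawks reaches everyone (king).
Rays cannot reach Titans, Kites in two steps.
Rockets reaches everyone (king).
Titans reaches everyone (king).
Foxes cannot reach Titans in two steps.
Kites cannot reach Titans in two steps.
Vipers cannot reach Rockets, Titans in two steps.
Owls cannot reach Titans in two steps.
Lions cannot reach Rockets, Titans, Vipers, Owls in two steps.
Kings: Hawks, Rockets, Titans — 3.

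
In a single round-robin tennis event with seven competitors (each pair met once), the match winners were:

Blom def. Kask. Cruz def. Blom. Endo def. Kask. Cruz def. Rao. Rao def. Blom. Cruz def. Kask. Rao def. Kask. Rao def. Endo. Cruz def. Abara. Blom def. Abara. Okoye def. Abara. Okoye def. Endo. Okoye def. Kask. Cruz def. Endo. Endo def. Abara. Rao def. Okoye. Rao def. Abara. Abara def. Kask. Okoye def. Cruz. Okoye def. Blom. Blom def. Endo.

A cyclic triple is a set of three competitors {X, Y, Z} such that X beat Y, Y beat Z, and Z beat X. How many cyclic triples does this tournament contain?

1

Win totals: Kask 0, Okoye 5, Endo 2, Rao 5, Abara 1, Cruz 5, Blom 3.
A competitor with w wins dominates both others in C(w,2) triples; summing gives 0 + 10 + 1 + 10 + 0 + 10 + 3 = 34 transitive triples.
Total triples C(7,3) = 35, so cyclic triples = 35 − 34 = 1.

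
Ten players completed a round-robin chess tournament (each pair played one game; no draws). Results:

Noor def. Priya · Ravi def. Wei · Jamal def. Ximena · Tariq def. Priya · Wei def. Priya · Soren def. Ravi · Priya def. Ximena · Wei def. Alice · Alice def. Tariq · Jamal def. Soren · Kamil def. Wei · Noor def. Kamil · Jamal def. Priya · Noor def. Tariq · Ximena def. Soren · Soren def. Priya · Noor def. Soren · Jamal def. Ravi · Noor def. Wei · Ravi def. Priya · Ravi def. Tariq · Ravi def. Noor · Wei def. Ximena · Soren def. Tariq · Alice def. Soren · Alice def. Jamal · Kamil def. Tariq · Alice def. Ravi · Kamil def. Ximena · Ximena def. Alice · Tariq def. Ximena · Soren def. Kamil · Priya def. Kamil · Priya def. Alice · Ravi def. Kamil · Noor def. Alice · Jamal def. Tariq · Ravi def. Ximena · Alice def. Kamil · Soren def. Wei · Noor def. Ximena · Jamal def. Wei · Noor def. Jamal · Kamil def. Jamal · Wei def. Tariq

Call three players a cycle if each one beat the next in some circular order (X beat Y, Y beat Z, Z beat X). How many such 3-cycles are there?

25

Win totals: Priya 3, Kamil 4, Ravi 6, Noor 8, Tariq 2, Wei 4, Jamal 6, Alice 5, Soren 5, Ximena 2.
A player with w wins dominates both others in C(w,2) triples; summing gives 3 + 6 + 15 + 28 + 1 + 6 + 15 + 10 + 10 + 1 = 95 transitive triples.
Total triples C(10,3) = 120, so cyclic triples = 120 − 95 = 25.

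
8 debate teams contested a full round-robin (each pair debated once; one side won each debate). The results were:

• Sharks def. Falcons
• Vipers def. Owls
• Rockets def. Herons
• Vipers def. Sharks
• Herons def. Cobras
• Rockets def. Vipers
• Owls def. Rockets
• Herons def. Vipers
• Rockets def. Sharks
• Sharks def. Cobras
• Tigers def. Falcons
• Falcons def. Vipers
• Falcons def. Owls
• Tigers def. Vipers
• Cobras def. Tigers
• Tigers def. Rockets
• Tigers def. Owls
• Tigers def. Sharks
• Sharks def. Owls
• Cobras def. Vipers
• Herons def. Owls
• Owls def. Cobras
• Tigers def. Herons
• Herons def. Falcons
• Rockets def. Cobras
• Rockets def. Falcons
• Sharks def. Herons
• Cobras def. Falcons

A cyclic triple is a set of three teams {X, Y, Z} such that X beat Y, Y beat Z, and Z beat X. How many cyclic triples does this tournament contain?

13

Win totals: Tigers 6, Falcons 2, Rockets 5, Cobras 3, Vipers 2, Herons 4, Owls 2, Sharks 4.
A team with w wins dominates both others in C(w,2) triples; summing gives 15 + 1 + 10 + 3 + 1 + 6 + 1 + 6 = 43 transitive triples.
Total triples C(8,3) = 56, so cyclic triples = 56 − 43 = 13.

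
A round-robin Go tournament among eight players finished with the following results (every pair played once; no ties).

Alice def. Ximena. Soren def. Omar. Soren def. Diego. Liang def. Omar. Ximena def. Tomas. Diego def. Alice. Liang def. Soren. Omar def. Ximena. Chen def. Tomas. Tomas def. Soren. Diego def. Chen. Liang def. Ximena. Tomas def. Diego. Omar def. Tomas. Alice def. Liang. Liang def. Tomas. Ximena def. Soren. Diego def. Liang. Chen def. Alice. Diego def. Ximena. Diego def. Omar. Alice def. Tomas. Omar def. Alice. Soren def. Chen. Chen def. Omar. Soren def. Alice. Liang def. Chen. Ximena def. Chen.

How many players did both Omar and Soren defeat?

1

Omar beat: Ximena, Tomas, Alice.
Soren beat: Diego, Alice, Chen, Omar.
Both beat: Alice — 1.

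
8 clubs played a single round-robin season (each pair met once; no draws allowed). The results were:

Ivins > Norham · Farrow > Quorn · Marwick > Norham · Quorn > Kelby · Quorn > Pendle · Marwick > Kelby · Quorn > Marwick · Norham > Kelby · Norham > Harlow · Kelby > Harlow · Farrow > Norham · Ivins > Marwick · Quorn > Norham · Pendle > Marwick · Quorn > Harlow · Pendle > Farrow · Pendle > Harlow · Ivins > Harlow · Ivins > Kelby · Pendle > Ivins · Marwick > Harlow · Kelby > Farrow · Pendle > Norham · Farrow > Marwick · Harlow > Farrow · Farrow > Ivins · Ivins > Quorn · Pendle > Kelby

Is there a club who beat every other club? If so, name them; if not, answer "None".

None

Highest win total is Pendle with 6 (out of 7 possible).
Pendle lost to Quorn, so no club went undefeated.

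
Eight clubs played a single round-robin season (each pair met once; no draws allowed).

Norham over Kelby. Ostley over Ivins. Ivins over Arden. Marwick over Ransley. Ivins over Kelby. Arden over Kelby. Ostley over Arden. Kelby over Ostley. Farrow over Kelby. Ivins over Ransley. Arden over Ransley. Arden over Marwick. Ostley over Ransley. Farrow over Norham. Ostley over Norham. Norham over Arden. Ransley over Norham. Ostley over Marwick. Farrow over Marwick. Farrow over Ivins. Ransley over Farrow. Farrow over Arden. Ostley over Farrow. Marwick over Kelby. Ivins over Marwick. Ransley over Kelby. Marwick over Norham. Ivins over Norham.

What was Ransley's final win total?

Ransley's results: beat Kelby, Farrow, Norham; lost to Ostley, Arden, Ivins, Marwick.
That is 3 wins.

3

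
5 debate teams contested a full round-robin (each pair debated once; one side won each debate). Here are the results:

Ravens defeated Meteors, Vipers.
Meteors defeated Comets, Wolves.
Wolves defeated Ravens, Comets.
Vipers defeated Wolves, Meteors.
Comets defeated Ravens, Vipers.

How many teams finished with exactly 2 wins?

5

Win totals: Wolves 2, Ravens 2, Comets 2, Vipers 2, Meteors 2.
Exactly 2: Wolves, Ravens, Comets, Vipers, Meteors — 5 teams.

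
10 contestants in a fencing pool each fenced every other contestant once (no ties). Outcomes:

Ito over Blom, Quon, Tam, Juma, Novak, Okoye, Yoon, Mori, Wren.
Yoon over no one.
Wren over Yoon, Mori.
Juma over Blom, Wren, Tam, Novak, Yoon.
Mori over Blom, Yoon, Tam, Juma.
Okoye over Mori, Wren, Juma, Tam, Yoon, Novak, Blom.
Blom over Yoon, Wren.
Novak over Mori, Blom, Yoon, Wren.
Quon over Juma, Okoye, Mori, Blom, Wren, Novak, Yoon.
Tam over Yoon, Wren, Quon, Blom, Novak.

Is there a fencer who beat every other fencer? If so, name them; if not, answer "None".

Ito has 9 wins out of 9 opponents — a perfect record.

Ito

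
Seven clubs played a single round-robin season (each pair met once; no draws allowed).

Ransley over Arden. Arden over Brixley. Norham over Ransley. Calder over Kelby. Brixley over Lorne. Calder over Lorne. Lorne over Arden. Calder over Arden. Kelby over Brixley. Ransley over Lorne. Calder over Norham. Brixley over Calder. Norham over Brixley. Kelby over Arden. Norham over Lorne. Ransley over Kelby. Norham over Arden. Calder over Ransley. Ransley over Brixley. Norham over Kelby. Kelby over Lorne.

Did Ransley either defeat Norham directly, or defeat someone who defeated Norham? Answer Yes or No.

No

Ransley did not beat Norham directly.
Ransley beat Arden, Lorne, Kelby, Brixley, but each of them lost to Norham. No two-step path.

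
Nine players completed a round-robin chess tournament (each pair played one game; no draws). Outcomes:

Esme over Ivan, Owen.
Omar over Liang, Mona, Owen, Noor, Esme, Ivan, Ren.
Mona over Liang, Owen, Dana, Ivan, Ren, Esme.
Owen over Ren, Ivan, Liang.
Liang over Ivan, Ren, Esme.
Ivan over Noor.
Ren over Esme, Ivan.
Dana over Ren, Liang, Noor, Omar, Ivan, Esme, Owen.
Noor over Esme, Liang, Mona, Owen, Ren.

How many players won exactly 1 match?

Win totals: Owen 3, Esme 2, Noor 5, Ren 2, Mona 6, Liang 3, Dana 7, Ivan 1, Omar 7.
Exactly 1: Ivan — 1 player.

1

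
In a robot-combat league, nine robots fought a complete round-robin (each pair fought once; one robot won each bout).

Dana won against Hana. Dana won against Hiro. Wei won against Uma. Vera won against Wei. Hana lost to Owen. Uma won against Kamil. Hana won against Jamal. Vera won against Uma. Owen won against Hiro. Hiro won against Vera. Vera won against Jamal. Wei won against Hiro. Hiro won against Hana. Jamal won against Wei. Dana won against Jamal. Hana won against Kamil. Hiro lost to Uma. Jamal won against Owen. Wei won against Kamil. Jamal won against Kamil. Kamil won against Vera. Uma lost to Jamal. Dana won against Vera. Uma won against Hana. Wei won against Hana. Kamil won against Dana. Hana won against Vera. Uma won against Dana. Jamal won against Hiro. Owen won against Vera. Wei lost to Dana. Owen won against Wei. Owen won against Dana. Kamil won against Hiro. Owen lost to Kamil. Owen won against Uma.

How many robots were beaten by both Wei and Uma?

3

Wei beat: Kamil, Uma, Hana, Hiro.
Uma beat: Dana, Kamil, Hana, Hiro.
Both beat: Kamil, Hana, Hiro — 3.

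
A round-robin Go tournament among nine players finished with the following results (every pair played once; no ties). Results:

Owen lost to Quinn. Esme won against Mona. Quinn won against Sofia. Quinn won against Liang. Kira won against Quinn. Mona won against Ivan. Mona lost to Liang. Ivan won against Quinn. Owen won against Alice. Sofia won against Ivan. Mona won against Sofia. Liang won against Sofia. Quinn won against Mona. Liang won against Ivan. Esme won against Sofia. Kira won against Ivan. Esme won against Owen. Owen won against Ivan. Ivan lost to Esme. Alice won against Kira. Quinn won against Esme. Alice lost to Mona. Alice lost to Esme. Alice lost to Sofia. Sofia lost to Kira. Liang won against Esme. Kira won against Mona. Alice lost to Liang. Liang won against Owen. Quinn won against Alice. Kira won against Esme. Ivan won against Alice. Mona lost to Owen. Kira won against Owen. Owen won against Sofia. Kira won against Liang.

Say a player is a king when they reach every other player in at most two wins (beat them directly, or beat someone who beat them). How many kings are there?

Liang reaches everyone (king).
Owen cannot reach Liang, Esme in two steps.
Alice reaches everyone (king).
Esme cannot reach Liang in two steps.
Ivan reaches everyone (king).
Kira reaches everyone (king).
Quinn reaches everyone (king).
Mona cannot reach Liang, Owen, Esme in two steps.
Sofia cannot reach Liang, Owen, Esme, Mona in two steps.
Kings: Liang, Alice, Ivan, Kira, Quinn — 5.

5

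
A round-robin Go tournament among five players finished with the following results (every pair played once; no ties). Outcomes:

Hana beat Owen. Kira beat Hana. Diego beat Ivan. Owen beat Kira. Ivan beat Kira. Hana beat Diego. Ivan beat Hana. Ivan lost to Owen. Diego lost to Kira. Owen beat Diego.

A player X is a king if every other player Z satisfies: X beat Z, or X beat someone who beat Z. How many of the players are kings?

Ivan reaches everyone (king).
Owen reaches everyone (king).
Diego cannot reach Owen in two steps.
Hana reaches everyone (king).
Kira reaches everyone (king).
Kings: Ivan, Owen, Hana, Kira — 4.

4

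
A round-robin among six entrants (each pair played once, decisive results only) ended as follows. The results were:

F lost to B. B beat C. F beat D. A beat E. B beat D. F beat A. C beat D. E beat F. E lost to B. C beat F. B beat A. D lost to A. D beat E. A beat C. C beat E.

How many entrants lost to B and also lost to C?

B beat: A, C, D, E, F.
C beat: D, E, F.
Both beat: D, E, F — 3.

3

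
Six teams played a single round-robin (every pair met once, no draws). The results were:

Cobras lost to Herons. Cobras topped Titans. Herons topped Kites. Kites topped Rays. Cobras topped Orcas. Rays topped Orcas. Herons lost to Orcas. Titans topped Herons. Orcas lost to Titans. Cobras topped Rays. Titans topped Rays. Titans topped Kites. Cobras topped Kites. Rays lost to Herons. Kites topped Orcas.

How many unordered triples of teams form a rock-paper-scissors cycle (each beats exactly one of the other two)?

Of the C(6,3) = 20 triples, the cyclic ones are: {Kites, Orcas, Herons}; {Rays, Orcas, Herons}; {Cobras, Orcas, Herons}; {Cobras, Herons, Titans}.
That is 4.

4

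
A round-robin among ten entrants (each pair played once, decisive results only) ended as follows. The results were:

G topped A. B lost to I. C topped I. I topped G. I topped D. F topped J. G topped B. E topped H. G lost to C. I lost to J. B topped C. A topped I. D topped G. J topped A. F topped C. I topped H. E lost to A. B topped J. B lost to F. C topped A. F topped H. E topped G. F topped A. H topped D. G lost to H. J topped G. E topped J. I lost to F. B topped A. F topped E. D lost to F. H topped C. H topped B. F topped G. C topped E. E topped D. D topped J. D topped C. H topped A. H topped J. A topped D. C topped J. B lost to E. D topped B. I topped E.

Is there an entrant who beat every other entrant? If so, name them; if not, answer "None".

F has 9 wins out of 9 opponents — a perfect record.

F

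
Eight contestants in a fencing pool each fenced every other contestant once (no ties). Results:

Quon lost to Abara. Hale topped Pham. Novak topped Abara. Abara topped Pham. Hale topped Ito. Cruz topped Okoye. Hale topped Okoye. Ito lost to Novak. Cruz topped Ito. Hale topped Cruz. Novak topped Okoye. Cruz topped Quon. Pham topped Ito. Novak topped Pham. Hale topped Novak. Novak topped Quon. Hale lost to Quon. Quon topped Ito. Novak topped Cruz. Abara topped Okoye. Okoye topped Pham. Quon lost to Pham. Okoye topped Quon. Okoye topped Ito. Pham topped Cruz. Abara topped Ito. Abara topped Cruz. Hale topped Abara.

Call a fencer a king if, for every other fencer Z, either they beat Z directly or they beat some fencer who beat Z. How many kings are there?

3

Quon reaches everyone (king).
Abara cannot reach Novak in two steps.
Novak reaches everyone (king).
Pham cannot reach Abara, Novak in two steps.
Ito cannot reach Quon, Abara, Novak, Pham, Hale, Okoye, Cruz in two steps.
Hale reaches everyone (king).
Okoye cannot reach Abara, Novak in two steps.
Cruz cannot reach Abara, Novak in two steps.
Kings: Quon, Novak, Hale — 3.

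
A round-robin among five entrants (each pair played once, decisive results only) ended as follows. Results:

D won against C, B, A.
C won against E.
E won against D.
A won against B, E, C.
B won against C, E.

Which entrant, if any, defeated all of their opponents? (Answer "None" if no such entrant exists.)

None

Highest win total is D with 3 (out of 4 possible).
D lost to E, so no entrant went undefeated.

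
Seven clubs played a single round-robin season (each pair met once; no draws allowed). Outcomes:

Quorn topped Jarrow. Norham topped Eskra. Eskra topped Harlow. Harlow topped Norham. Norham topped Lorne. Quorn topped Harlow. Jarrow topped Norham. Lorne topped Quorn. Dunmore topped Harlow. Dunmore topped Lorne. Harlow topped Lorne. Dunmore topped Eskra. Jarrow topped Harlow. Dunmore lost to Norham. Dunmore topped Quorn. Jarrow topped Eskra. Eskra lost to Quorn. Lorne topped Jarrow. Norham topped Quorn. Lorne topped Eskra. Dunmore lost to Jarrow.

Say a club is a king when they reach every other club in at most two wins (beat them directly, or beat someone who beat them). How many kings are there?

Eskra cannot reach Dunmore, Jarrow, Quorn in two steps.
Dunmore reaches everyone (king).
Jarrow reaches everyone (king).
Quorn reaches everyone (king).
Lorne reaches everyone (king).
Harlow reaches everyone (king).
Norham reaches everyone (king).
Kings: Dunmore, Jarrow, Quorn, Lorne, Harlow, Norham — 6.

6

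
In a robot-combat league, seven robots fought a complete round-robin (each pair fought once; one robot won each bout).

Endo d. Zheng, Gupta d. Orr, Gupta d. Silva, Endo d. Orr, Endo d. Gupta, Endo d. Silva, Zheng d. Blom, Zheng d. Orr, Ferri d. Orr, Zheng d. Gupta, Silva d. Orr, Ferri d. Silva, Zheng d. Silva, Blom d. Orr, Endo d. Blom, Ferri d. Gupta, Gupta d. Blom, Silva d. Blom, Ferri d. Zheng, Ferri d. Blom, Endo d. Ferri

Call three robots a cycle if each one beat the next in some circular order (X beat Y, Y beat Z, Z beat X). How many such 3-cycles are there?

0

Win totals: Ferri 5, Orr 0, Endo 6, Blom 1, Gupta 3, Zheng 4, Silva 2.
A robot with w wins dominates both others in C(w,2) triples; summing gives 10 + 0 + 15 + 0 + 3 + 6 + 1 = 35 transitive triples.
Total triples C(7,3) = 35, so cyclic triples = 35 − 35 = 0.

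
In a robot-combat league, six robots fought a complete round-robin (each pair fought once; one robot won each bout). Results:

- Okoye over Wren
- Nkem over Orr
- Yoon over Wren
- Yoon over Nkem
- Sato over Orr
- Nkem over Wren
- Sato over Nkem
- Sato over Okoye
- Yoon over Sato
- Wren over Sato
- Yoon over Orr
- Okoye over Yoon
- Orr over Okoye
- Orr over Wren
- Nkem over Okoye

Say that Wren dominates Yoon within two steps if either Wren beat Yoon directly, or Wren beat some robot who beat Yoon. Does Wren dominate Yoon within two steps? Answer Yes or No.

No

Wren did not beat Yoon directly.
Wren beat Sato, but each of them lost to Yoon. No two-step path.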